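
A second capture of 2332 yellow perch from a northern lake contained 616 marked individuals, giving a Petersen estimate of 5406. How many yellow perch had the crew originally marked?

From N = M·C/R: M = N·R / C = 5406·616 / 2332 = 3330096 / 2332 = 1428.

M = 1428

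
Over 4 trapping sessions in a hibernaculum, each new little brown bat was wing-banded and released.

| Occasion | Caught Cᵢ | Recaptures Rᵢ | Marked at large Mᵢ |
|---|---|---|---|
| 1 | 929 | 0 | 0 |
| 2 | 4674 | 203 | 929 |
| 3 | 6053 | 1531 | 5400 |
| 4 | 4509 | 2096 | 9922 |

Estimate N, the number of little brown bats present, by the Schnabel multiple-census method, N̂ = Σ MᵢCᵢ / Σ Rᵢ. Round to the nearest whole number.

Σ MᵢCᵢ = 0·929 + 929·4674 + 5400·6053 + 9922·4509 = 0 + 4342146 + 32686200 + 44738298 = 81766644
Σ Rᵢ = 0 + 203 + 1531 + 2096 = 3830
N̂ = 81766644 / 3830 ≈ 21349.0 → 21349

N ≈ 21,349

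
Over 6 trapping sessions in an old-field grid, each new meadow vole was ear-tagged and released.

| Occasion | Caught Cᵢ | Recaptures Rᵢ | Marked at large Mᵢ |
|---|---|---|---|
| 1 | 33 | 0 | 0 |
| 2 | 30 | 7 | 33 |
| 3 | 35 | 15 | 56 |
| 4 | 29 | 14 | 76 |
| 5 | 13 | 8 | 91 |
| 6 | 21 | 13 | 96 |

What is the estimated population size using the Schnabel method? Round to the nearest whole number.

Σ MᵢCᵢ = 0·33 + 33·30 + 56·35 + 76·29 + 91·13 + 96·21 = 0 + 990 + 1960 + 2204 + 1183 + 2016 = 8353
Σ Rᵢ = 0 + 7 + 15 + 14 + 8 + 13 = 57
N̂ = 8353 / 57 ≈ 146.5 → 147

N ≈ 147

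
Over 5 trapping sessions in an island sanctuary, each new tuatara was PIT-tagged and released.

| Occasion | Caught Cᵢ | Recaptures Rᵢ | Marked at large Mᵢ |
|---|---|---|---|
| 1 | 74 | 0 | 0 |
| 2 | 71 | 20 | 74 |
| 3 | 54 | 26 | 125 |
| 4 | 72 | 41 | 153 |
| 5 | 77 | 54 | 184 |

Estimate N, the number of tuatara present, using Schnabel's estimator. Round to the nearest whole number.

N ≈ 264

Σ MᵢCᵢ = 0·74 + 74·71 + 125·54 + 153·72 + 184·77 = 0 + 5254 + 6750 + 11016 + 14168 = 37188
Σ Rᵢ = 0 + 20 + 26 + 41 + 54 = 141
N̂ = 37188 / 141 ≈ 263.7 → 264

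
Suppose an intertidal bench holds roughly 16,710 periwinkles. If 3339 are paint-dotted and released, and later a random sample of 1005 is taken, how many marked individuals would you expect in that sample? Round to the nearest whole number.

expected recaptures ≈ 201

Expected recaptures E[R] = M·C / N.
E[R] = 3339 × 1005 / 16710 = 3355695 / 16710 ≈ 200.8 → 201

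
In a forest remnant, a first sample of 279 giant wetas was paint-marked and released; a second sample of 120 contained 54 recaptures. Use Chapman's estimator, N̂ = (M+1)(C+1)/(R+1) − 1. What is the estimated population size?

N = 615

N̂ = (279+1)(120+1)/(54+1) − 1 = 280·121/55 − 1
= 33880/55 − 1 = 616 − 1 = 615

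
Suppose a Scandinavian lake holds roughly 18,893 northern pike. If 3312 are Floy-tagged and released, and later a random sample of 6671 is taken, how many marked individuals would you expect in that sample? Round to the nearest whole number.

Expected recaptures E[R] = M·C / N.
E[R] = 3312 × 6671 / 18893 = 22094352 / 18893 ≈ 1169.4 → 1169

expected recaptures ≈ 1169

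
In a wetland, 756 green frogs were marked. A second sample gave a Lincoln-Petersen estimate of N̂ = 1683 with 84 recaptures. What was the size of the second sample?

From N = M·C/R: C = N·R / M = 1683·84 / 756 = 141372 / 756 = 187.

C = 187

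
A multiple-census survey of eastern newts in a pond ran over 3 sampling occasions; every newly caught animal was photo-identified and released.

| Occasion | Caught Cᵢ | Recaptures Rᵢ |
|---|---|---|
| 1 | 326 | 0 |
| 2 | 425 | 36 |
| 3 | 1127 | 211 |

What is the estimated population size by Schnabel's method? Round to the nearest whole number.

Marked at large before each occasion: Mᵢ = Σⱼ<ᵢ (Cⱼ − Rⱼ) → M1=0, M2=326, M3=715
Σ MᵢCᵢ = 0·326 + 326·425 + 715·1127 = 0 + 138550 + 805805 = 944355
Σ Rᵢ = 0 + 36 + 211 = 247
N̂ = 944355 / 247 ≈ 3823.3 → 3823

N ≈ 3823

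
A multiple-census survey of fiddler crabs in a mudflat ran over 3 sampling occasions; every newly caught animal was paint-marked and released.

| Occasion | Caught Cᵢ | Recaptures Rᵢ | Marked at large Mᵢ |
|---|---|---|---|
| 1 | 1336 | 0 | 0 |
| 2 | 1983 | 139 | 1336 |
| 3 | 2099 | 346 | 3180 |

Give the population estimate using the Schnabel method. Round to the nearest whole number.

Σ MᵢCᵢ = 0·1336 + 1336·1983 + 3180·2099 = 0 + 2649288 + 6674820 = 9324108
Σ Rᵢ = 0 + 139 + 346 = 485
N̂ = 9324108 / 485 ≈ 19225.0 → 19225

N ≈ 19,225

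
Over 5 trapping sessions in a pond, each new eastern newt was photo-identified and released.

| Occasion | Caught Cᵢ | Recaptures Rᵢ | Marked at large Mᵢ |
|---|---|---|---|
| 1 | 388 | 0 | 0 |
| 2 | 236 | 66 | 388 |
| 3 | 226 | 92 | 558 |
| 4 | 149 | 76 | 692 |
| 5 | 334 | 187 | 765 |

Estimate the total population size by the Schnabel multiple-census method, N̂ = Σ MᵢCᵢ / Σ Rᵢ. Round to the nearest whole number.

Σ MᵢCᵢ = 0·388 + 388·236 + 558·226 + 692·149 + 765·334 = 0 + 91568 + 126108 + 103108 + 255510 = 576294
Σ Rᵢ = 0 + 66 + 92 + 76 + 187 = 421
N̂ = 576294 / 421 ≈ 1368.9 → 1369

N ≈ 1369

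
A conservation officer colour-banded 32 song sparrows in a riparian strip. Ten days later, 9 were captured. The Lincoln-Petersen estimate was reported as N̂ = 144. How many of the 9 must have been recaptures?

R = 2

From N = M·C/R: R = M·C / N = 32·9 / 144 = 288 / 144 = 2.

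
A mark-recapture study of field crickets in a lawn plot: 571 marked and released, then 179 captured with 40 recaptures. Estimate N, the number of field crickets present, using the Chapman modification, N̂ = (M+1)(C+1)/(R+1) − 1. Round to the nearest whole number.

N ≈ 2510

N̂ = (571+1)(179+1)/(40+1) − 1 = 572·180/41 − 1
= 102960/41 − 1 ≈ 2511.2 − 1 ≈ 2510.2 → 2510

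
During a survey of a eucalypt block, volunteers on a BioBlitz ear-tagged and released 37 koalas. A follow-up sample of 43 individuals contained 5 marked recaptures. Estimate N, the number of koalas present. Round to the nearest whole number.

N = (37 × 43) / 5 = 1591 / 5 ≈ 318.2 → 318

N ≈ 318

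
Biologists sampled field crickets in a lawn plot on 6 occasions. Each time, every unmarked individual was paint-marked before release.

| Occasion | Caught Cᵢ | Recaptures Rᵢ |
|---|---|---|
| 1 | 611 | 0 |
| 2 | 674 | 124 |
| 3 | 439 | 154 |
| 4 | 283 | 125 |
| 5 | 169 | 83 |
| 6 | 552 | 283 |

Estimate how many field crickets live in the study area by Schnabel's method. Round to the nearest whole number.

Marked at large before each occasion: Mᵢ = Σⱼ<ᵢ (Cⱼ − Rⱼ) → M1=0, M2=611, M3=1161, M4=1446, M5=1604, M6=1690
Σ MᵢCᵢ = 0·611 + 611·674 + 1161·439 + 1446·283 + 1604·169 + 1690·552 = 0 + 411814 + 509679 + 409218 + 271076 + 932880 = 2534667
Σ Rᵢ = 0 + 124 + 154 + 125 + 83 + 283 = 769
N̂ = 2534667 / 769 ≈ 3296.1 → 3296

N ≈ 3296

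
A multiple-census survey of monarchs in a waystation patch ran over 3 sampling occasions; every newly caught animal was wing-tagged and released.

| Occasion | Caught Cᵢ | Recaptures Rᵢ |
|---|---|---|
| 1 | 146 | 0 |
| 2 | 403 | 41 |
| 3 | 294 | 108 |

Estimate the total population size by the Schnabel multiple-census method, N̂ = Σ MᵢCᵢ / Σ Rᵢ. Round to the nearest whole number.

N ≈ 1397

Marked at large before each occasion: Mᵢ = Σⱼ<ᵢ (Cⱼ − Rⱼ) → M1=0, M2=146, M3=508
Σ MᵢCᵢ = 0·146 + 146·403 + 508·294 = 0 + 58838 + 149352 = 208190
Σ Rᵢ = 0 + 41 + 108 = 149
N̂ = 208190 / 149 ≈ 1397.2 → 1397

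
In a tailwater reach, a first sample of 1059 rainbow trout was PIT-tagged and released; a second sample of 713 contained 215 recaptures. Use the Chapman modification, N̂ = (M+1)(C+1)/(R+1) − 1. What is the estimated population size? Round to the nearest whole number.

N ≈ 3503

N̂ = (1059+1)(713+1)/(215+1) − 1 = 1060·714/216 − 1
= 756840/216 − 1 ≈ 3503.9 − 1 ≈ 3502.9 → 3503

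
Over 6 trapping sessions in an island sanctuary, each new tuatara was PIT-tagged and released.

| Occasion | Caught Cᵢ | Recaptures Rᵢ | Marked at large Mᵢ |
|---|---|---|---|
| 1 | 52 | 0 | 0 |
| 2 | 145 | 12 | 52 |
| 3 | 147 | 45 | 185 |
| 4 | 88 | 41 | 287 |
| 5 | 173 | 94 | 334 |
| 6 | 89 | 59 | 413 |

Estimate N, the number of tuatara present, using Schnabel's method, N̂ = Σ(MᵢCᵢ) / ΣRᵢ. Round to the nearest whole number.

Σ MᵢCᵢ = 0·52 + 52·145 + 185·147 + 287·88 + 334·173 + 413·89 = 0 + 7540 + 27195 + 25256 + 57782 + 36757 = 154530
Σ Rᵢ = 0 + 12 + 45 + 41 + 94 + 59 = 251
N̂ = 154530 / 251 ≈ 615.7 → 616

N ≈ 616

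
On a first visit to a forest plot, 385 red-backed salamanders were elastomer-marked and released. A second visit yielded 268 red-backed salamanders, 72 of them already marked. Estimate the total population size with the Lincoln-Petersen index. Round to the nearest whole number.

N = (385 × 268) / 72 = 103180 / 72 ≈ 1433.1 → 1433

N ≈ 1433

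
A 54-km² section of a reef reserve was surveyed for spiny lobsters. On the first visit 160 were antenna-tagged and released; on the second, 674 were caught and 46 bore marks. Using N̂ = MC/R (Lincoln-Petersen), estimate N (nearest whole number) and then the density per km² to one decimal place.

density ≈ 43.4 spiny lobsters per km²

N̂ = 160·674/46 = 107840/46 ≈ 2344.3 → 2344
Density = N̂ / area = 2344 / 54 ≈ 43.41 → 43.4 per km²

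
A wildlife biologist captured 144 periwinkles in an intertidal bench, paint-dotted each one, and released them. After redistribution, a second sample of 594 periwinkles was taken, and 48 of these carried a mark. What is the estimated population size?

If marked individuals mix randomly, R/C ≈ M/N, giving N ≈ M·C/R.
N = (144 × 594) / 48 = 85536 / 48 = 1782

N = 1782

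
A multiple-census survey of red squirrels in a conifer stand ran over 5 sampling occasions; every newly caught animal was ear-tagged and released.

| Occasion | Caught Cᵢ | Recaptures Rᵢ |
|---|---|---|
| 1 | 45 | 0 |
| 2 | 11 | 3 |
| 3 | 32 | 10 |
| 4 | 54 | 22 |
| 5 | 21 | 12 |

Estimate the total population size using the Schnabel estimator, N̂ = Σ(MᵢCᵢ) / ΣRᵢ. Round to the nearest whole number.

Marked at large before each occasion: Mᵢ = Σⱼ<ᵢ (Cⱼ − Rⱼ) → M1=0, M2=45, M3=53, M4=75, M5=107
Σ MᵢCᵢ = 0·45 + 45·11 + 53·32 + 75·54 + 107·21 = 0 + 495 + 1696 + 4050 + 2247 = 8488
Σ Rᵢ = 0 + 3 + 10 + 22 + 12 = 47
N̂ = 8488 / 47 ≈ 180.6 → 181

N ≈ 181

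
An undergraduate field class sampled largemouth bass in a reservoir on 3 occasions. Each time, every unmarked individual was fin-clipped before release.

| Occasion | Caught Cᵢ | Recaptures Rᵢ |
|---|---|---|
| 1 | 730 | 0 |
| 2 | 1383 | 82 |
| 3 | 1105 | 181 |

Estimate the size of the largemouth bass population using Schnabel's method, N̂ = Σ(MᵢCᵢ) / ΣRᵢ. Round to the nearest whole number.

N ≈ 12,372

Marked at large before each occasion: Mᵢ = Σⱼ<ᵢ (Cⱼ − Rⱼ) → M1=0, M2=730, M3=2031
Σ MᵢCᵢ = 0·730 + 730·1383 + 2031·1105 = 0 + 1009590 + 2244255 = 3253845
Σ Rᵢ = 0 + 82 + 181 = 263
N̂ = 3253845 / 263 ≈ 12372.0 → 12372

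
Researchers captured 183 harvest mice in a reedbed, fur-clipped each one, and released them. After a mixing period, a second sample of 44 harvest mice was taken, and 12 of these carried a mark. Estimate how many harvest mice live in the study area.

N = (183 × 44) / 12 = 8052 / 12 = 671

N = 671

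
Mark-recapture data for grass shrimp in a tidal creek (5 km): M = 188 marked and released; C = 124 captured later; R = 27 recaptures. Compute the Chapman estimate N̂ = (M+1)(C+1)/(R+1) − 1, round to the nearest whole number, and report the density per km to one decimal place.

N̂ = 189·125/28 − 1 = 23625/28 − 1 ≈ 842.8 → 843
Density = N̂ / area = 843 / 5 ≈ 168.60 → 168.6 per km

density ≈ 168.6 grass shrimp per km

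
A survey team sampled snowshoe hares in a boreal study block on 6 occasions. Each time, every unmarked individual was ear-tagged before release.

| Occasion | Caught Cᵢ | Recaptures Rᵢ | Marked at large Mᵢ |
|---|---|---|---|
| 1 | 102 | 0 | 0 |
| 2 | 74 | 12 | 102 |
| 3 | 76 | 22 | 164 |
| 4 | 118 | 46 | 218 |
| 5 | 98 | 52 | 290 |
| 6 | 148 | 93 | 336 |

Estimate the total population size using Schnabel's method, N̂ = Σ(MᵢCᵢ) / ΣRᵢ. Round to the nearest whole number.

N ≈ 551

Σ MᵢCᵢ = 0·102 + 102·74 + 164·76 + 218·118 + 290·98 + 336·148 = 0 + 7548 + 12464 + 25724 + 28420 + 49728 = 123884
Σ Rᵢ = 0 + 12 + 22 + 46 + 52 + 93 = 225
N̂ = 123884 / 225 ≈ 550.6 → 551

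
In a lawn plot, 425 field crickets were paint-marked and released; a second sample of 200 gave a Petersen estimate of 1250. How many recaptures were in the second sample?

From N = M·C/R: R = M·C / N = 425·200 / 1250 = 85000 / 1250 = 68.

R = 68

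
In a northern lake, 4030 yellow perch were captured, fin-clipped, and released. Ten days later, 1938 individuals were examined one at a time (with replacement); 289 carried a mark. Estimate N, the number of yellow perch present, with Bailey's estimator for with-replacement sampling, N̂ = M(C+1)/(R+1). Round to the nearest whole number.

N̂ = 4030·(1938+1)/(289+1) = 4030·1939/290 = 7814170/290 ≈ 26945.4 → 26945

N ≈ 26,945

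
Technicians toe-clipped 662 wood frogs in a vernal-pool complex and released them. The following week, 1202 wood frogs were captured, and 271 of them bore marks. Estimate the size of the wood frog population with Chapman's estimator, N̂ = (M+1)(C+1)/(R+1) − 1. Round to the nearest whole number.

N ≈ 2931

N̂ = (662+1)(1202+1)/(271+1) − 1 = 663·1203/272 − 1
= 797589/272 − 1 ≈ 2932.3 − 1 ≈ 2931.3 → 2931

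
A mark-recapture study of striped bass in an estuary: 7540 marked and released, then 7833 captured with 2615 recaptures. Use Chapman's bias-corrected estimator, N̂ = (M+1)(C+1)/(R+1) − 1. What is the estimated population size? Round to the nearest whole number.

N̂ = (7540+1)(7833+1)/(2615+1) − 1 = 7541·7834/2616 − 1
= 59076194/2616 − 1 ≈ 22582.6 − 1 ≈ 22581.6 → 22582

N ≈ 22,582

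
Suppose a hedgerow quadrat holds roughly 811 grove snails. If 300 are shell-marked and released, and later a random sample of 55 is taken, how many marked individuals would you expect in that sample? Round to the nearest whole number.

Expected recaptures E[R] = M·C / N.
E[R] = 300 × 55 / 811 = 16500 / 811 ≈ 20.3 → 20

expected recaptures ≈ 20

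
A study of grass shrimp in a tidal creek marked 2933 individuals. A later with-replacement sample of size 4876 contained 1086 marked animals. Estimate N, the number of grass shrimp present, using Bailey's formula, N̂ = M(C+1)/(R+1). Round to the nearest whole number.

N̂ = 2933·(4876+1)/(1086+1) = 2933·4877/1087 = 14304241/1087 ≈ 13159.4 → 13159

N ≈ 13,159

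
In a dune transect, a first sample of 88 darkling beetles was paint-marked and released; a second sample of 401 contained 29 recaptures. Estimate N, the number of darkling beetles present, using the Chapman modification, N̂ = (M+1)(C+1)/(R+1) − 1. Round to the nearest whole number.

N ≈ 1192

N̂ = (88+1)(401+1)/(29+1) − 1 = 89·402/30 − 1
= 35778/30 − 1 ≈ 1192.6 − 1 ≈ 1191.6 → 1192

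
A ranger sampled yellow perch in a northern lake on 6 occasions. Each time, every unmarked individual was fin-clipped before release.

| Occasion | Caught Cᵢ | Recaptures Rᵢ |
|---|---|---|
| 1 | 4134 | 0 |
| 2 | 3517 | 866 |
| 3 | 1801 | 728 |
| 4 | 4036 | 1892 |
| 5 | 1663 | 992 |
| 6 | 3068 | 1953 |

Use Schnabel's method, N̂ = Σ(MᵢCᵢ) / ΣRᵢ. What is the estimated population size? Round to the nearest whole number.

N ≈ 16,771

Marked at large before each occasion: Mᵢ = Σⱼ<ᵢ (Cⱼ − Rⱼ) → M1=0, M2=4134, M3=6785, M4=7858, M5=10002, M6=10673
Σ MᵢCᵢ = 0·4134 + 4134·3517 + 6785·1801 + 7858·4036 + 10002·1663 + 10673·3068 = 0 + 14539278 + 12219785 + 31714888 + 16633326 + 32744764 = 107852041
Σ Rᵢ = 0 + 866 + 728 + 1892 + 992 + 1953 = 6431
N̂ = 107852041 / 6431 ≈ 16770.6 → 16771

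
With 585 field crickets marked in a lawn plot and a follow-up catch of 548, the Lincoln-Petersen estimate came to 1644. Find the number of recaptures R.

R = 195

From N = M·C/R: R = M·C / N = 585·548 / 1644 = 320580 / 1644 = 195.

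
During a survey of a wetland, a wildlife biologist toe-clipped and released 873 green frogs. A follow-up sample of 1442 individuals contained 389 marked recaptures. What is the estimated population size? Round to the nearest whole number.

N = (873 × 1442) / 389 = 1258866 / 389 ≈ 3236.2 → 3236

N ≈ 3236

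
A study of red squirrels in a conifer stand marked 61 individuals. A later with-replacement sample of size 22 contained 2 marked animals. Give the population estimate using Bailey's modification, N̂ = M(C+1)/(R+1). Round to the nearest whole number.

N̂ = 61·(22+1)/(2+1) = 61·23/3 = 1403/3 ≈ 467.7 → 468

N ≈ 468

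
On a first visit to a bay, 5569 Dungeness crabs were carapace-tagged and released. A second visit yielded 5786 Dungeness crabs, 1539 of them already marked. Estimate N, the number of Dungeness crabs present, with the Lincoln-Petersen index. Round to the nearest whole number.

N ≈ 20,937

Lincoln-Petersen assumes M/N = R/C, so N = M·C / R.
N = (5569 × 5786) / 1539 = 32222234 / 1539 ≈ 20937.1 → 20937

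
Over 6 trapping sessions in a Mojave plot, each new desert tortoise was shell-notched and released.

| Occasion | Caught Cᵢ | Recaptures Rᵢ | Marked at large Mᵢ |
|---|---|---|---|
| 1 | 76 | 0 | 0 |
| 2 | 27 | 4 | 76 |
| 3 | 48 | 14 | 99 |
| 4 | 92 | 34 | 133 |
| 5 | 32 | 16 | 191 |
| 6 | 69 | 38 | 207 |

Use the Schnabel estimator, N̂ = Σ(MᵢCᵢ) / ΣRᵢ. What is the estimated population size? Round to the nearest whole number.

Σ MᵢCᵢ = 0·76 + 76·27 + 99·48 + 133·92 + 191·32 + 207·69 = 0 + 2052 + 4752 + 12236 + 6112 + 14283 = 39435
Σ Rᵢ = 0 + 4 + 14 + 34 + 16 + 38 = 106
N̂ = 39435 / 106 ≈ 372.0 → 372

N ≈ 372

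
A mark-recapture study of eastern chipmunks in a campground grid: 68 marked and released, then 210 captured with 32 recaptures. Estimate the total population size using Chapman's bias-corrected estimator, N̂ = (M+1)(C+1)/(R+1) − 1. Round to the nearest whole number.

N ≈ 440

N̂ = (68+1)(210+1)/(32+1) − 1 = 69·211/33 − 1
= 14559/33 − 1 ≈ 441.2 − 1 ≈ 440.2 → 440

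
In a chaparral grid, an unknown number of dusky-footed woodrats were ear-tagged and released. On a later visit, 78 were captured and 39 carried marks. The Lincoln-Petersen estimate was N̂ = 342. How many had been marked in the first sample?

M = 171

From N = M·C/R: M = N·R / C = 342·39 / 78 = 13338 / 78 = 171.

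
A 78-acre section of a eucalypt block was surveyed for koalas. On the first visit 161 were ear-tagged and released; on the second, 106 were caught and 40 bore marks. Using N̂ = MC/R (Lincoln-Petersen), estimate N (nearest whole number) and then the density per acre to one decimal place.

density ≈ 5.5 koalas per acre

N̂ = 161·106/40 = 17066/40 ≈ 426.6 → 427
Density = N̂ / area = 427 / 78 ≈ 5.47 → 5.5 per acre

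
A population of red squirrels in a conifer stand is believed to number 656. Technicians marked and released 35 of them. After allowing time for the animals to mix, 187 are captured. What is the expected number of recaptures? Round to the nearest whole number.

The marked fraction of the population is 35/656, so in a sample of 187 expect C·(M/N) marked.
E[R] = 35 × 187 / 656 = 6545 / 656 ≈ 10.0 → 10

expected recaptures ≈ 10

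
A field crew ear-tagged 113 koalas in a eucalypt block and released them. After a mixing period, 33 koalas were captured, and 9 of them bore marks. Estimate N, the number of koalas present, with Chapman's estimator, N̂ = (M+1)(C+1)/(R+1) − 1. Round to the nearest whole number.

N̂ = (113+1)(33+1)/(9+1) − 1 = 114·34/10 − 1
= 3876/10 − 1 ≈ 387.6 − 1 ≈ 386.6 → 387

N ≈ 387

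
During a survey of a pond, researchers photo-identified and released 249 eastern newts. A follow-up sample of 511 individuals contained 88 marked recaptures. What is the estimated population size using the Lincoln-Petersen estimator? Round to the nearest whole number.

N = (249 × 511) / 88 = 127239 / 88 ≈ 1445.9 → 1446

N ≈ 1446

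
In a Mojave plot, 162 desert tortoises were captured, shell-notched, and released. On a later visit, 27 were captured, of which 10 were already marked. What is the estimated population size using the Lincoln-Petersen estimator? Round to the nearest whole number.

N = (162 × 27) / 10 = 4374 / 10 ≈ 437.4 → 437

N ≈ 437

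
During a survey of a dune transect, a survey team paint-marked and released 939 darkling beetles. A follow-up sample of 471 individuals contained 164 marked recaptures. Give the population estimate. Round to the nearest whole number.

N ≈ 2697

N = (939 × 471) / 164 = 442269 / 164 ≈ 2696.8 → 2697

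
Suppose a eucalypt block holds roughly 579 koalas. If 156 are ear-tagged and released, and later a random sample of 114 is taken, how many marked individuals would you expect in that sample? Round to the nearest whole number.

expected recaptures ≈ 31

Expected recaptures E[R] = M·C / N.
E[R] = 156 × 114 / 579 = 17784 / 579 ≈ 30.7 → 31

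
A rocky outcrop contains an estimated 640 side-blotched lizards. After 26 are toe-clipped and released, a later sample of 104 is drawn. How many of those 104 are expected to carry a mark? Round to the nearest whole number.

Expected recaptures E[R] = M·C / N.
E[R] = 26 × 104 / 640 = 2704 / 640 ≈ 4.2 → 4

expected recaptures ≈ 4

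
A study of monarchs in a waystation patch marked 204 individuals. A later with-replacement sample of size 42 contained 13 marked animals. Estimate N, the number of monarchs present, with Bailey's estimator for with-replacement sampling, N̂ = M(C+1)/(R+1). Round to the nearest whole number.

N̂ = 204·(42+1)/(13+1) = 204·43/14 = 8772/14 ≈ 626.6 → 627

N ≈ 627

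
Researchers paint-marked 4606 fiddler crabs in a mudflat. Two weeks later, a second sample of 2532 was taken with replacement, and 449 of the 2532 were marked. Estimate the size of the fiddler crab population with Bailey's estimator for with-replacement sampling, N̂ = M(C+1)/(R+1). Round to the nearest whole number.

N̂ = 4606·(2532+1)/(449+1) = 4606·2533/450 = 11666998/450 ≈ 25926.7 → 25927

N ≈ 25,927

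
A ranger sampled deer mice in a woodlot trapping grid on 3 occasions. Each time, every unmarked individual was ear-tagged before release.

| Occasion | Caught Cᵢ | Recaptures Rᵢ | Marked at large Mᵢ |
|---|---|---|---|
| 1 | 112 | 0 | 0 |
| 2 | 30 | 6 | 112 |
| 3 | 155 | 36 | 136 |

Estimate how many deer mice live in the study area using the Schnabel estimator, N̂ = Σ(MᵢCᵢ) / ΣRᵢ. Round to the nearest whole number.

N ≈ 582

Σ MᵢCᵢ = 0·112 + 112·30 + 136·155 = 0 + 3360 + 21080 = 24440
Σ Rᵢ = 0 + 6 + 36 = 42
N̂ = 24440 / 42 ≈ 581.9 → 582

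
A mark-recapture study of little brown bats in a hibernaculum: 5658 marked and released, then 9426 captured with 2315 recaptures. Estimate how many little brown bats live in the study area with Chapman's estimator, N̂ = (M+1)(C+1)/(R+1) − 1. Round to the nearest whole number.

N ≈ 23,033

N̂ = (5658+1)(9426+1)/(2315+1) − 1 = 5659·9427/2316 − 1
= 53347393/2316 − 1 ≈ 23034.3 − 1 ≈ 23033.3 → 23033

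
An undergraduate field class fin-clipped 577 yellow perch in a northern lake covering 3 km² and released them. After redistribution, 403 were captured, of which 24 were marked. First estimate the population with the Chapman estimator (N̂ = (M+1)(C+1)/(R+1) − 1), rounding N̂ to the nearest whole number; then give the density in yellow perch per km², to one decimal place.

density ≈ 3113.0 yellow perch per km²

N̂ = 578·404/25 − 1 = 233512/25 − 1 ≈ 9339.48 → 9339
Density = N̂ / area = 9339 / 3 = 3113.0 per km²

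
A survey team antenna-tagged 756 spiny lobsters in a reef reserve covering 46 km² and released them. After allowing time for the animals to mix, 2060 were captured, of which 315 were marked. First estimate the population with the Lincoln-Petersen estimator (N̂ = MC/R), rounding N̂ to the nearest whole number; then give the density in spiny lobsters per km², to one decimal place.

density ≈ 107.5 spiny lobsters per km²

N̂ = 756·2060/315 = 1557360/315 = 4944
Density = N̂ / area = 4944 / 46 ≈ 107.48 → 107.5 per km²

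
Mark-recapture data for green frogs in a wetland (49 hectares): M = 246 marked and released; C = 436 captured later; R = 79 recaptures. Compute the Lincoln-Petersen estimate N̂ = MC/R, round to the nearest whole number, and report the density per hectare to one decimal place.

density ≈ 27.7 green frogs per hectare

N̂ = 246·436/79 = 107256/79 ≈ 1357.7 → 1358
Density = N̂ / area = 1358 / 49 ≈ 27.71 → 27.7 per hectare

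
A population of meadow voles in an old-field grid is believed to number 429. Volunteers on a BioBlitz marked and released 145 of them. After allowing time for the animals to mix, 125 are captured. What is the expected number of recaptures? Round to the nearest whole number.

The marked fraction of the population is 145/429, so in a sample of 125 expect C·(M/N) marked.
E[R] = 145 × 125 / 429 = 18125 / 429 ≈ 42.2 → 42

expected recaptures ≈ 42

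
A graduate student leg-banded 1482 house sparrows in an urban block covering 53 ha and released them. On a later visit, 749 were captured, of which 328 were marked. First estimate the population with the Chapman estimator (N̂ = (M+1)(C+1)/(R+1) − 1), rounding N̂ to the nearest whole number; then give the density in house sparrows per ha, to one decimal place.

N̂ = 1483·750/329 − 1 = 1112250/329 − 1 ≈ 3379.7 → 3380
Density = N̂ / area = 3380 / 53 ≈ 63.77 → 63.8 per ha

density ≈ 63.8 house sparrows per ha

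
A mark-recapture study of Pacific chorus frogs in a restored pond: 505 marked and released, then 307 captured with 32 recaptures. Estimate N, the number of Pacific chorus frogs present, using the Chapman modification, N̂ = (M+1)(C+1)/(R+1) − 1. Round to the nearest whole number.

N ≈ 4722

N̂ = (505+1)(307+1)/(32+1) − 1 = 506·308/33 − 1
= 155848/33 − 1 ≈ 4722.7 − 1 ≈ 4721.7 → 4722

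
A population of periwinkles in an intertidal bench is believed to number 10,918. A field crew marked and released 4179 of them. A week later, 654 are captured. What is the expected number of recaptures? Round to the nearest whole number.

The marked fraction of the population is 4179/10918, so in a sample of 654 expect C·(M/N) marked.
E[R] = 4179 × 654 / 10918 = 2733066 / 10918 ≈ 250.3 → 250

expected recaptures ≈ 250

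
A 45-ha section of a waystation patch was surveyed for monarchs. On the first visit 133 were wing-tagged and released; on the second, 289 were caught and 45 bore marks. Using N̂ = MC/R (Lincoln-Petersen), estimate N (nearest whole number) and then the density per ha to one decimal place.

N̂ = 133·289/45 = 38437/45 ≈ 854.2 → 854
Density = N̂ / area = 854 / 45 ≈ 18.98 → 19.0 per ha

density ≈ 19.0 monarchs per ha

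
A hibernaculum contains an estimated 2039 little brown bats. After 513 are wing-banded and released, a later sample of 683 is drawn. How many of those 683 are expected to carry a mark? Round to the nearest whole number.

expected recaptures ≈ 172

Expected recaptures E[R] = M·C / N.
E[R] = 513 × 683 / 2039 = 350379 / 2039 ≈ 171.8 → 172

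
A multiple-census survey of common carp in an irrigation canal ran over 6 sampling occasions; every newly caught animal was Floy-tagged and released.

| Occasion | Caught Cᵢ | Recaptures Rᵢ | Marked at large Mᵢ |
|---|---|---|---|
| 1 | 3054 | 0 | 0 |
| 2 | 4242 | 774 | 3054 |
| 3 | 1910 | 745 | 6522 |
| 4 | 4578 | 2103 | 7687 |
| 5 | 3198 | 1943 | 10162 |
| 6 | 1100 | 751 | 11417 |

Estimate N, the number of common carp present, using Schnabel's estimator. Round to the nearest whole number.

Σ MᵢCᵢ = 0·3054 + 3054·4242 + 6522·1910 + 7687·4578 + 10162·3198 + 11417·1100 = 0 + 12955068 + 12457020 + 35191086 + 32498076 + 12558700 = 105659950
Σ Rᵢ = 0 + 774 + 745 + 2103 + 1943 + 751 = 6316
N̂ = 105659950 / 6316 ≈ 16728.9 → 16729

N ≈ 16,729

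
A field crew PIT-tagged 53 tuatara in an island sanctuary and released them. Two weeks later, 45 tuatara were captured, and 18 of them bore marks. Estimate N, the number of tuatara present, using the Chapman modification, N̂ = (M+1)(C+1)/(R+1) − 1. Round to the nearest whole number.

N ≈ 130

N̂ = (53+1)(45+1)/(18+1) − 1 = 54·46/19 − 1
= 2484/19 − 1 ≈ 130.7 − 1 ≈ 129.7 → 130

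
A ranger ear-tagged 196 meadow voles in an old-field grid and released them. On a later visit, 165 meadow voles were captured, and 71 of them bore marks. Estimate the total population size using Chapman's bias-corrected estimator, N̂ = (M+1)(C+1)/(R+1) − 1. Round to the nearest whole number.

N ≈ 453

N̂ = (196+1)(165+1)/(71+1) − 1 = 197·166/72 − 1
= 32702/72 − 1 ≈ 454.2 − 1 ≈ 453.2 → 453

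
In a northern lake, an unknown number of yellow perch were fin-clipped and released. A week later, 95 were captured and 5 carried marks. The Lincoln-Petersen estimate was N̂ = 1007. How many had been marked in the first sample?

M = 53

From N = M·C/R: M = N·R / C = 1007·5 / 95 = 5035 / 95 = 53.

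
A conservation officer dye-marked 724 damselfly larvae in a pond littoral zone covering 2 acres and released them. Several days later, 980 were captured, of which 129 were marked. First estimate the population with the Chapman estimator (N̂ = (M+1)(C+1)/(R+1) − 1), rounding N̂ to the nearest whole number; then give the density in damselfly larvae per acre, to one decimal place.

density ≈ 2735.0 damselfly larvae per acre

N̂ = 725·981/130 − 1 = 711225/130 − 1 ≈ 5470.0 → 5470
Density = N̂ / area = 5470 / 2 = 2735.0 per acre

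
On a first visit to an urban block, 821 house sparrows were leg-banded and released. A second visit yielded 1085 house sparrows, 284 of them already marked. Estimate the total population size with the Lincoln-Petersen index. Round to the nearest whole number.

If marked individuals mix randomly, R/C ≈ M/N, giving N ≈ M·C/R.
N = (821 × 1085) / 284 = 890785 / 284 ≈ 3136.6 → 3137

N ≈ 3137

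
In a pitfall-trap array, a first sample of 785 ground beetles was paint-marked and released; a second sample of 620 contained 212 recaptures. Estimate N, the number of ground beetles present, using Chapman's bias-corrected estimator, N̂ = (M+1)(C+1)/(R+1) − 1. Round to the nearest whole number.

N ≈ 2291

N̂ = (785+1)(620+1)/(212+1) − 1 = 786·621/213 − 1
= 488106/213 − 1 ≈ 2291.6 − 1 ≈ 2290.6 → 2291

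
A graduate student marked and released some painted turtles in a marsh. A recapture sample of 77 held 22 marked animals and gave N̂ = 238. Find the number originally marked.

M = 68

From N = M·C/R: M = N·R / C = 238·22 / 77 = 5236 / 77 = 68.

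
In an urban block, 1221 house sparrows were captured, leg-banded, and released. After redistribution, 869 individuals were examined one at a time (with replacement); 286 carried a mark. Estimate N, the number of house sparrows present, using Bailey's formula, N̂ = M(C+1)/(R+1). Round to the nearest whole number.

N ≈ 3701

N̂ = 1221·(869+1)/(286+1) = 1221·870/287 = 1062270/287 ≈ 3701.3 → 3701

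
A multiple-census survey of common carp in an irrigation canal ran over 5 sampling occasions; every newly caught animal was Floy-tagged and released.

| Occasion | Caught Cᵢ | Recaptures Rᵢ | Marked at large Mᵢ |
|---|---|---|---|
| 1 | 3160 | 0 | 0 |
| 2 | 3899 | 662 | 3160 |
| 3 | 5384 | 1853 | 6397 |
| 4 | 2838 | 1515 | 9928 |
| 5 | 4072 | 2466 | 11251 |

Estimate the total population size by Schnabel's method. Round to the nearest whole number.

Σ MᵢCᵢ = 0·3160 + 3160·3899 + 6397·5384 + 9928·2838 + 11251·4072 = 0 + 12320840 + 34441448 + 28175664 + 45814072 = 120752024
Σ Rᵢ = 0 + 662 + 1853 + 1515 + 2466 = 6496
N̂ = 120752024 / 6496 ≈ 18588.7 → 18589

N ≈ 18,589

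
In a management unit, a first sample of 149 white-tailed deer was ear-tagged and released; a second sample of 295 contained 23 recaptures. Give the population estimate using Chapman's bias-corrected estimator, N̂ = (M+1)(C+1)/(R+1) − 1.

N̂ = (149+1)(295+1)/(23+1) − 1 = 150·296/24 − 1
= 44400/24 − 1 = 1850 − 1 = 1849

N = 1849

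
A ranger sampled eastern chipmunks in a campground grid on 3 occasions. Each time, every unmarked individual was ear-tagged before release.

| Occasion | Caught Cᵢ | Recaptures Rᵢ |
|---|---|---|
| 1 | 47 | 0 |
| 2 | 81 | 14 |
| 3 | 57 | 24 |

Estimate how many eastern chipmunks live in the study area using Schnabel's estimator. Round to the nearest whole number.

N ≈ 271

Marked at large before each occasion: Mᵢ = Σⱼ<ᵢ (Cⱼ − Rⱼ) → M1=0, M2=47, M3=114
Σ MᵢCᵢ = 0·47 + 47·81 + 114·57 = 0 + 3807 + 6498 = 10305
Σ Rᵢ = 0 + 14 + 24 = 38
N̂ = 10305 / 38 ≈ 271.2 → 271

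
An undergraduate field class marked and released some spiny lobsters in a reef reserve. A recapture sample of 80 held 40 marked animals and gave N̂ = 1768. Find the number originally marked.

From N = M·C/R: M = N·R / C = 1768·40 / 80 = 70720 / 80 = 884.

M = 884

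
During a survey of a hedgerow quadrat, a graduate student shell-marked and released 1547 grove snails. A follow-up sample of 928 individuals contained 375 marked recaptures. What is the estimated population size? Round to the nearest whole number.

If marked individuals mix randomly, R/C ≈ M/N, giving N ≈ M·C/R.
N = (1547 × 928) / 375 = 1435616 / 375 ≈ 3828.3 → 3828

N ≈ 3828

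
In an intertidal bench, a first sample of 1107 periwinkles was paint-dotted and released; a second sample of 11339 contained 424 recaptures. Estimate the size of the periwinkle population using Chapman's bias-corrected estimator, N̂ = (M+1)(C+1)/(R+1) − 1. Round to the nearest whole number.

N ≈ 29,563

N̂ = (1107+1)(11339+1)/(424+1) − 1 = 1108·11340/425 − 1
= 12564720/425 − 1 ≈ 29564.0 − 1 ≈ 29563.0 → 29563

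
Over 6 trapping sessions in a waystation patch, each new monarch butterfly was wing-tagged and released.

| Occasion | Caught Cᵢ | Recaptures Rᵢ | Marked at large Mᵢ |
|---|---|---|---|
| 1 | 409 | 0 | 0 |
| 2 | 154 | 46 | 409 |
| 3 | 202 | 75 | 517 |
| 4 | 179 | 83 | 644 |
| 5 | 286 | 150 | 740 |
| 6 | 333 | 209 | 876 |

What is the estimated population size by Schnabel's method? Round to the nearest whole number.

N ≈ 1396

Σ MᵢCᵢ = 0·409 + 409·154 + 517·202 + 644·179 + 740·286 + 876·333 = 0 + 62986 + 104434 + 115276 + 211640 + 291708 = 786044
Σ Rᵢ = 0 + 46 + 75 + 83 + 150 + 209 = 563
N̂ = 786044 / 563 ≈ 1396.2 → 1396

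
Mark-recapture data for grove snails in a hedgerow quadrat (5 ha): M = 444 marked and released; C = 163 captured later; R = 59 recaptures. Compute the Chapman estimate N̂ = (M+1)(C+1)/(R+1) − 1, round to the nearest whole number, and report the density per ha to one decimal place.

N̂ = 445·164/60 − 1 = 72980/60 − 1 ≈ 1215.3 → 1215
Density = N̂ / area = 1215 / 5 = 243.0 per ha

density ≈ 243.0 grove snails per ha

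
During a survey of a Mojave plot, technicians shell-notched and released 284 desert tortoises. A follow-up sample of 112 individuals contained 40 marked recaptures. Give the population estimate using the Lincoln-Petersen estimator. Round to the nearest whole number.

N = (284 × 112) / 40 = 31808 / 40 ≈ 795.2 → 795

N ≈ 795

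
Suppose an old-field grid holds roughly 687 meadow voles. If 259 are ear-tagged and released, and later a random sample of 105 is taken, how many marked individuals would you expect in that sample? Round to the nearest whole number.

Expected recaptures E[R] = M·C / N.
E[R] = 259 × 105 / 687 = 27195 / 687 ≈ 39.6 → 40

expected recaptures ≈ 40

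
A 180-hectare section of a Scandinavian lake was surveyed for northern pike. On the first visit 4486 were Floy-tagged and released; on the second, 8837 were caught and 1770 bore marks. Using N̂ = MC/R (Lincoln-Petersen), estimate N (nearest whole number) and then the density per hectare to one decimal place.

density ≈ 124.4 northern pike per hectare

N̂ = 4486·8837/1770 = 39642782/1770 ≈ 22397.1 → 22397
Density = N̂ / area = 22397 / 180 ≈ 124.43 → 124.4 per hectare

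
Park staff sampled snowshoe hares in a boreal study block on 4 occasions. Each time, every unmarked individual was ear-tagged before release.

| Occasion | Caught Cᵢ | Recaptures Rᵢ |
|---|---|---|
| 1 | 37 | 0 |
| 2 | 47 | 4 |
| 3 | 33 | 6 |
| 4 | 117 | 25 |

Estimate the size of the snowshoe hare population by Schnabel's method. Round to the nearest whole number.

N ≈ 483

Marked at large before each occasion: Mᵢ = Σⱼ<ᵢ (Cⱼ − Rⱼ) → M1=0, M2=37, M3=80, M4=107
Σ MᵢCᵢ = 0·37 + 37·47 + 80·33 + 107·117 = 0 + 1739 + 2640 + 12519 = 16898
Σ Rᵢ = 0 + 4 + 6 + 25 = 35
N̂ = 16898 / 35 ≈ 482.8 → 483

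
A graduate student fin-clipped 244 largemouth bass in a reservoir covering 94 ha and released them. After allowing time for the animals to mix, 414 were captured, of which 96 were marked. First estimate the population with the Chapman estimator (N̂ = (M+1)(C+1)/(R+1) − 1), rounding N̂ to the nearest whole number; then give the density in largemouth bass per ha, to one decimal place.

density ≈ 11.1 largemouth bass per ha

N̂ = 245·415/97 − 1 = 101675/97 − 1 ≈ 1047.2 → 1047
Density = N̂ / area = 1047 / 94 ≈ 11.14 → 11.1 per ha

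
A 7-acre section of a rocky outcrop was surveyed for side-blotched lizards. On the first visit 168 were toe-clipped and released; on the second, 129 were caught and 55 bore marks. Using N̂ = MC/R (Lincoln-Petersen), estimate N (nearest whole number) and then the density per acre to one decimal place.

density ≈ 56.3 side-blotched lizards per acre

N̂ = 168·129/55 = 21672/55 ≈ 394.0 → 394
Density = N̂ / area = 394 / 7 ≈ 56.29 → 56.3 per acre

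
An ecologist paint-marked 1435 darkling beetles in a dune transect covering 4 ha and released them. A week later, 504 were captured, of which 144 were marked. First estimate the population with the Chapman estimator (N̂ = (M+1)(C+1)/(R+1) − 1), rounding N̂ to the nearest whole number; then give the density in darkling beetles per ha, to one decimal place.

density ≈ 1250.0 darkling beetles per ha

N̂ = 1436·505/145 − 1 = 725180/145 − 1 ≈ 5000.2 → 5000
Density = N̂ / area = 5000 / 4 = 1250.0 per ha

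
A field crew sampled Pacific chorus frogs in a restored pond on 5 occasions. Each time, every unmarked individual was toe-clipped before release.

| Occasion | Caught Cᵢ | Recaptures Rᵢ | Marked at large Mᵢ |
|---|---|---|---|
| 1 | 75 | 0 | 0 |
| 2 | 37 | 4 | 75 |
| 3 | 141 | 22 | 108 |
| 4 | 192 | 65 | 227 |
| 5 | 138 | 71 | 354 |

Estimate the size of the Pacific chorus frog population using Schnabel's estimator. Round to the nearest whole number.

N ≈ 682

Σ MᵢCᵢ = 0·75 + 75·37 + 108·141 + 227·192 + 354·138 = 0 + 2775 + 15228 + 43584 + 48852 = 110439
Σ Rᵢ = 0 + 4 + 22 + 65 + 71 = 162
N̂ = 110439 / 162 ≈ 681.7 → 682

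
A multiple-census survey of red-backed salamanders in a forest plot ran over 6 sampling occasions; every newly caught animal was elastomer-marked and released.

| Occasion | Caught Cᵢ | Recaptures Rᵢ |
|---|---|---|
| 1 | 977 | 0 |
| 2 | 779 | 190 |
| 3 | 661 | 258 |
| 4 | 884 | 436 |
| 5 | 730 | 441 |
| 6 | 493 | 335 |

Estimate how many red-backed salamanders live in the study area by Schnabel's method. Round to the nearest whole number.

N ≈ 3997

Marked at large before each occasion: Mᵢ = Σⱼ<ᵢ (Cⱼ − Rⱼ) → M1=0, M2=977, M3=1566, M4=1969, M5=2417, M6=2706
Σ MᵢCᵢ = 0·977 + 977·779 + 1566·661 + 1969·884 + 2417·730 + 2706·493 = 0 + 761083 + 1035126 + 1740596 + 1764410 + 1334058 = 6635273
Σ Rᵢ = 0 + 190 + 258 + 436 + 441 + 335 = 1660
N̂ = 6635273 / 1660 ≈ 3997.2 → 3997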